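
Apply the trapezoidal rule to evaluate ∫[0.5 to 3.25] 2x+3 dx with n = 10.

f(x) = 2x+3
a = 0.5, b = 3.25, n = 10
h = (b - a)/n = 0.275000

Trapezoidal rule: (h/2)[f(x₀) + 2f(x₁) + 2f(x₂) + ... + f(xₙ)]

x_0 = 0.5000, f(x_0) = 4.000000, coefficient = 1
x_1 = 0.7750, f(x_1) = 4.550000, coefficient = 2
x_2 = 1.0500, f(x_2) = 5.100000, coefficient = 2
x_3 = 1.3250, f(x_3) = 5.650000, coefficient = 2
x_4 = 1.6000, f(x_4) = 6.200000, coefficient = 2
x_5 = 1.8750, f(x_5) = 6.750000, coefficient = 2
x_6 = 2.1500, f(x_6) = 7.300000, coefficient = 2
x_7 = 2.4250, f(x_7) = 7.850000, coefficient = 2
x_8 = 2.7000, f(x_8) = 8.400000, coefficient = 2
x_9 = 2.9750, f(x_9) = 8.950000, coefficient = 2
x_10 = 3.2500, f(x_10) = 9.500000, coefficient = 1

I ≈ (0.275000/2) × 135.000000 = 18.562500
Exact value: 18.562500
Error: 0.000000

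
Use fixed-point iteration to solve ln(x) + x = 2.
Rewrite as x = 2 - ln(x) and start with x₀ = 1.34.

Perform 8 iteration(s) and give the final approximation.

Equation: ln(x) + x = 2
Fixed-point form: x = 2 - ln(x)
x₀ = 1.34

x_1 = g(1.340000) = 1.707330
x_2 = g(1.707330) = 1.465069
x_3 = g(1.465069) = 1.618098
x_4 = g(1.618098) = 1.518749
x_5 = g(1.518749) = 1.582113
x_6 = g(1.582113) = 1.541239
x_7 = g(1.541239) = 1.567414
x_8 = g(1.567414) = 1.550573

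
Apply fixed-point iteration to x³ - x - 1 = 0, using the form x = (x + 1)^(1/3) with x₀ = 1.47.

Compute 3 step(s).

Equation: x³ - x - 1 = 0
Fixed-point form: x = (x + 1)^(1/3)
x₀ = 1.47

x_1 = g(1.470000) = 1.351758
x_2 = g(1.351758) = 1.329834
x_3 = g(1.329834) = 1.325689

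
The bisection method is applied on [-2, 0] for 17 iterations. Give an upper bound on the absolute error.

Bisection error bound: |error| ≤ (b-a)/2^n
|error| ≤ (0 - (-2))/2^17 = 2/2^17
|error| ≤ 0.0000152588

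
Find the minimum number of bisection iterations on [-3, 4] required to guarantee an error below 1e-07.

We need (b-a)/2^n ≤ 1e-07
(4 - (-3))/2^n ≤ 1e-07
7/2^n ≤ 1e-07
2^n ≥ 70000000
n ≥ log₂(70000000) = 26.06
n ≥ 27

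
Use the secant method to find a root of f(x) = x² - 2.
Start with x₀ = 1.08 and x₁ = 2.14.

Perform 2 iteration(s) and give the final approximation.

f(x) = x² - 2
x₀ = 1.08, x₁ = 2.14

Secant formula: x_{n+1} = x_n - f(x_n)(x_n - x_{n-1})/(f(x_n) - f(x_{n-1}))

Iteration 1:
  f(1.080000) = -0.833600
  f(2.140000) = 2.579600
  x_2 = 2.140000 - 2.579600×(2.140000 - 1.080000)/(2.579600 - (-0.833600))
       = 1.338882
Iteration 2:
  f(2.140000) = 2.579600
  f(1.338882) = -0.207395
  x_3 = 1.338882 - (-0.207395)×(1.338882 - 2.140000)/(-0.207395 - 2.579600)
       = 1.398497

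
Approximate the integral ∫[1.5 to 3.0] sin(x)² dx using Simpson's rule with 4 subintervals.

f(x) = sin(x)²
a = 1.5, b = 3.0, n = 4
h = (b - a)/n = 0.375000

Simpson's rule: (h/3)[f(x₀) + 4f(x₁) + 2f(x₂) + ... + f(xₙ)]

x_0 = 1.5000, f(x_0) = 0.994996, coefficient = 1
x_1 = 1.8750, f(x_1) = 0.910280, coefficient = 4
x_2 = 2.2500, f(x_2) = 0.605398, coefficient = 2
x_3 = 2.6250, f(x_3) = 0.243957, coefficient = 4
x_4 = 3.0000, f(x_4) = 0.019915, coefficient = 1

I ≈ (0.375000/3) × 6.842655 = 0.855332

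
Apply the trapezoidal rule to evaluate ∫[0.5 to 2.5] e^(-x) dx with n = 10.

f(x) = e^(-x)
a = 0.5, b = 2.5, n = 10
h = (b - a)/n = 0.200000

Trapezoidal rule: (h/2)[f(x₀) + 2f(x₁) + 2f(x₂) + ... + f(xₙ)]

x_0 = 0.5000, f(x_0) = 0.606531, coefficient = 1
x_1 = 0.7000, f(x_1) = 0.496585, coefficient = 2
x_2 = 0.9000, f(x_2) = 0.406570, coefficient = 2
x_3 = 1.1000, f(x_3) = 0.332871, coefficient = 2
x_4 = 1.3000, f(x_4) = 0.272532, coefficient = 2
x_5 = 1.5000, f(x_5) = 0.223130, coefficient = 2
x_6 = 1.7000, f(x_6) = 0.182684, coefficient = 2
x_7 = 1.9000, f(x_7) = 0.149569, coefficient = 2
x_8 = 2.1000, f(x_8) = 0.122456, coefficient = 2
x_9 = 2.3000, f(x_9) = 0.100259, coefficient = 2
x_10 = 2.5000, f(x_10) = 0.082085, coefficient = 1

I ≈ (0.200000/2) × 5.261926 = 0.526193
Exact value: 0.524446
Error: 0.001747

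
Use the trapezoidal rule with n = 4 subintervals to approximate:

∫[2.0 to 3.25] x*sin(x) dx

f(x) = x*sin(x)
a = 2.0, b = 3.25, n = 4
h = (b - a)/n = 0.312500

Trapezoidal rule: (h/2)[f(x₀) + 2f(x₁) + 2f(x₂) + ... + f(xₙ)]

x_0 = 2.0000, f(x_0) = 1.818595, coefficient = 1
x_1 = 2.3125, f(x_1) = 1.705050, coefficient = 2
x_2 = 2.6250, f(x_2) = 1.296541, coefficient = 2
x_3 = 2.9375, f(x_3) = 0.595369, coefficient = 2
x_4 = 3.2500, f(x_4) = -0.351634, coefficient = 1

I ≈ (0.312500/2) × 8.660879 = 1.353262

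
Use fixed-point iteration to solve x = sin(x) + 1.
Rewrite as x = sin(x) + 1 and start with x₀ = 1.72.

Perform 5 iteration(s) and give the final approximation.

Equation: x = sin(x) + 1
Fixed-point form: x = sin(x) + 1
x₀ = 1.72

x_1 = g(1.720000) = 1.988890
x_2 = g(1.988890) = 1.913865
x_3 = g(1.913865) = 1.941727
x_4 = g(1.941727) = 1.931990
x_5 = g(1.931990) = 1.935476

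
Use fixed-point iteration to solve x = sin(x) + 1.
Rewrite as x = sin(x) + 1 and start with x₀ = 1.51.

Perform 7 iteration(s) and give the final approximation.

Equation: x = sin(x) + 1
Fixed-point form: x = sin(x) + 1
x₀ = 1.51

x_1 = g(1.510000) = 1.998152
x_2 = g(1.998152) = 1.910065
x_3 = g(1.910065) = 1.942998
x_4 = g(1.942998) = 1.931529
x_5 = g(1.931529) = 1.935639
x_6 = g(1.935639) = 1.934180
x_7 = g(1.934180) = 1.934699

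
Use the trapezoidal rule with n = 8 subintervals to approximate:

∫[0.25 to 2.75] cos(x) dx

f(x) = cos(x)
a = 0.25, b = 2.75, n = 8
h = (b - a)/n = 0.312500

Trapezoidal rule: (h/2)[f(x₀) + 2f(x₁) + 2f(x₂) + ... + f(xₙ)]

x_0 = 0.2500, f(x_0) = 0.968912, coefficient = 1
x_1 = 0.5625, f(x_1) = 0.845924, coefficient = 2
x_2 = 0.8750, f(x_2) = 0.640997, coefficient = 2
x_3 = 1.1875, f(x_3) = 0.373980, coefficient = 2
x_4 = 1.5000, f(x_4) = 0.070737, coefficient = 2
x_5 = 1.8125, f(x_5) = -0.239357, coefficient = 2
x_6 = 2.1250, f(x_6) = -0.526266, coefficient = 2
x_7 = 2.4375, f(x_7) = -0.762199, coefficient = 2
x_8 = 2.7500, f(x_8) = -0.924302, coefficient = 1

I ≈ (0.312500/2) × 0.852241 = 0.133163
Exact value: 0.134257
Error: 0.001094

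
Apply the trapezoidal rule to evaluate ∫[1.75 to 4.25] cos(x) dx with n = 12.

f(x) = cos(x)
a = 1.75, b = 4.25, n = 12
h = (b - a)/n = 0.208333

Trapezoidal rule: (h/2)[f(x₀) + 2f(x₁) + 2f(x₂) + ... + f(xₙ)]

x_0 = 1.7500, f(x_0) = -0.178246, coefficient = 1
x_1 = 1.9583, f(x_1) = -0.377909, coefficient = 2
x_2 = 2.1667, f(x_2) = -0.561229, coefficient = 2
x_3 = 2.3750, f(x_3) = -0.720278, coefficient = 2
x_4 = 2.5833, f(x_4) = -0.848178, coefficient = 2
x_5 = 2.7917, f(x_5) = -0.939398, coefficient = 2
x_6 = 3.0000, f(x_6) = -0.989992, coefficient = 2
x_7 = 3.2083, f(x_7) = -0.997774, coefficient = 2
x_8 = 3.4167, f(x_8) = -0.962405, coefficient = 2
x_9 = 3.6250, f(x_9) = -0.885416, coefficient = 2
x_10 = 3.8333, f(x_10) = -0.770137, coefficient = 2
x_11 = 4.0417, f(x_11) = -0.621552, coefficient = 2
x_12 = 4.2500, f(x_12) = -0.446087, coefficient = 1

I ≈ (0.208333/2) × -17.972873 = -1.872174
Exact value: -1.878975
Error: 0.006801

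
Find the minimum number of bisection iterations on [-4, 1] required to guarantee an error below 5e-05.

We need (b-a)/2^n ≤ 5e-05
(1 - (-4))/2^n ≤ 5e-05
5/2^n ≤ 5e-05
2^n ≥ 100000
n ≥ log₂(100000) = 16.61
n ≥ 17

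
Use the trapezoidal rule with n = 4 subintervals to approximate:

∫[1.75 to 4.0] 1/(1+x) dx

f(x) = 1/(1+x)
a = 1.75, b = 4.0, n = 4
h = (b - a)/n = 0.562500

Trapezoidal rule: (h/2)[f(x₀) + 2f(x₁) + 2f(x₂) + ... + f(xₙ)]

x_0 = 1.7500, f(x_0) = 0.363636, coefficient = 1
x_1 = 2.3125, f(x_1) = 0.301887, coefficient = 2
x_2 = 2.8750, f(x_2) = 0.258065, coefficient = 2
x_3 = 3.4375, f(x_3) = 0.225352, coefficient = 2
x_4 = 4.0000, f(x_4) = 0.200000, coefficient = 1

I ≈ (0.562500/2) × 2.134243 = 0.600256
Exact value: 0.597837
Error: 0.002419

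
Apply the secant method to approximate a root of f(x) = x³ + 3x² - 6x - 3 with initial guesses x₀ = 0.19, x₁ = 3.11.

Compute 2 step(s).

f(x) = x³ + 3x² - 6x - 3
x₀ = 0.19, x₁ = 3.11

Secant formula: x_{n+1} = x_n - f(x_n)(x_n - x_{n-1})/(f(x_n) - f(x_{n-1}))

Iteration 1:
  f(0.190000) = -4.024841
  f(3.110000) = 37.436531
  x_2 = 3.110000 - 37.436531×(3.110000 - 0.190000)/(37.436531 - (-4.024841))
       = 0.473457
Iteration 2:
  f(3.110000) = 37.436531
  f(0.473457) = -5.062128
  x_3 = 0.473457 - (-5.062128)×(0.473457 - 3.110000)/(-5.062128 - 37.436531)
       = 0.787503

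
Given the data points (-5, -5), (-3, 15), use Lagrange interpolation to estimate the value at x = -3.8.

Lagrange interpolation formula:
P(x) = Σ yᵢ × Lᵢ(x)
where Lᵢ(x) = Π_{j≠i} (x - xⱼ)/(xᵢ - xⱼ)

L_0(-3.8) = (-3.8 - (-3))/(-5 - (-3)) = 0.400000
L_1(-3.8) = (-3.8 - (-5))/(-3 - (-5)) = 0.600000

P(-3.8) = (-5)×L_0(-3.8) + 15×L_1(-3.8)
P(-3.8) = 7.000000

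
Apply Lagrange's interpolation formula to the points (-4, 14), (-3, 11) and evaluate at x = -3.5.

Lagrange interpolation formula:
P(x) = Σ yᵢ × Lᵢ(x)
where Lᵢ(x) = Π_{j≠i} (x - xⱼ)/(xᵢ - xⱼ)

L_0(-3.5) = (-3.5 - (-3))/(-4 - (-3)) = 0.500000
L_1(-3.5) = (-3.5 - (-4))/(-3 - (-4)) = 0.500000

P(-3.5) = 14×L_0(-3.5) + 11×L_1(-3.5)
P(-3.5) = 12.500000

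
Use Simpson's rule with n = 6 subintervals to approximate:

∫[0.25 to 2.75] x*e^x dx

f(x) = x*e^x
a = 0.25, b = 2.75, n = 6
h = (b - a)/n = 0.416667

Simpson's rule: (h/3)[f(x₀) + 4f(x₁) + 2f(x₂) + ... + f(xₙ)]

x_0 = 0.2500, f(x_0) = 0.321006, coefficient = 1
x_1 = 0.6667, f(x_1) = 1.298489, coefficient = 4
x_2 = 1.0833, f(x_2) = 3.200721, coefficient = 2
x_3 = 1.5000, f(x_3) = 6.722534, coefficient = 4
x_4 = 1.9167, f(x_4) = 13.029998, coefficient = 2
x_5 = 2.3333, f(x_5) = 24.061937, coefficient = 4
x_6 = 2.7500, f(x_6) = 43.017238, coefficient = 1

I ≈ (0.416667/3) × 204.131519 = 28.351600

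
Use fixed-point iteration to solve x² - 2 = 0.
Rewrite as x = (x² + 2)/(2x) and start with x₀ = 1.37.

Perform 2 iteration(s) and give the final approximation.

Equation: x² - 2 = 0
Fixed-point form: x = (x² + 2)/(2x)
x₀ = 1.37

x_1 = g(1.370000) = 1.414927
x_2 = g(1.414927) = 1.414214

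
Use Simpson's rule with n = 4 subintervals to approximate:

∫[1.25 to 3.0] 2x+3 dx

f(x) = 2x+3
a = 1.25, b = 3.0, n = 4
h = (b - a)/n = 0.437500

Simpson's rule: (h/3)[f(x₀) + 4f(x₁) + 2f(x₂) + ... + f(xₙ)]

x_0 = 1.2500, f(x_0) = 5.500000, coefficient = 1
x_1 = 1.6875, f(x_1) = 6.375000, coefficient = 4
x_2 = 2.1250, f(x_2) = 7.250000, coefficient = 2
x_3 = 2.5625, f(x_3) = 8.125000, coefficient = 4
x_4 = 3.0000, f(x_4) = 9.000000, coefficient = 1

I ≈ (0.437500/3) × 87.000000 = 12.687500
Exact value: 12.687500
Error: 0.000000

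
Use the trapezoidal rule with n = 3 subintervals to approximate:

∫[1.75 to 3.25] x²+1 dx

f(x) = x²+1
a = 1.75, b = 3.25, n = 3
h = (b - a)/n = 0.500000

Trapezoidal rule: (h/2)[f(x₀) + 2f(x₁) + 2f(x₂) + ... + f(xₙ)]

x_0 = 1.7500, f(x_0) = 4.062500, coefficient = 1
x_1 = 2.2500, f(x_1) = 6.062500, coefficient = 2
x_2 = 2.7500, f(x_2) = 8.562500, coefficient = 2
x_3 = 3.2500, f(x_3) = 11.562500, coefficient = 1

I ≈ (0.500000/2) × 44.875000 = 11.218750
Exact value: 11.156250
Error: 0.062500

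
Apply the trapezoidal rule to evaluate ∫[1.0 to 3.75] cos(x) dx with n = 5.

f(x) = cos(x)
a = 1.0, b = 3.75, n = 5
h = (b - a)/n = 0.550000

Trapezoidal rule: (h/2)[f(x₀) + 2f(x₁) + 2f(x₂) + ... + f(xₙ)]

x_0 = 1.0000, f(x_0) = 0.540302, coefficient = 1
x_1 = 1.5500, f(x_1) = 0.020795, coefficient = 2
x_2 = 2.1000, f(x_2) = -0.504846, coefficient = 2
x_3 = 2.6500, f(x_3) = -0.881582, coefficient = 2
x_4 = 3.2000, f(x_4) = -0.998295, coefficient = 2
x_5 = 3.7500, f(x_5) = -0.820559, coefficient = 1

I ≈ (0.550000/2) × -5.008114 = -1.377231
Exact value: -1.413032
Error: 0.035801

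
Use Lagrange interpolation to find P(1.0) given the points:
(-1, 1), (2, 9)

Lagrange interpolation formula:
P(x) = Σ yᵢ × Lᵢ(x)
where Lᵢ(x) = Π_{j≠i} (x - xⱼ)/(xᵢ - xⱼ)

L_0(1.0) = (1.0 - 2)/(-1 - 2) = 0.333333
L_1(1.0) = (1.0 - (-1))/(2 - (-1)) = 0.666667

P(1.0) = 1×L_0(1.0) + 9×L_1(1.0)
P(1.0) = 6.333333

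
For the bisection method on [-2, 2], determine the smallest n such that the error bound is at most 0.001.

We need (b-a)/2^n ≤ 0.001
(2 - (-2))/2^n ≤ 0.001
4/2^n ≤ 0.001
2^n ≥ 4000
n ≥ log₂(4000) = 11.97
n ≥ 12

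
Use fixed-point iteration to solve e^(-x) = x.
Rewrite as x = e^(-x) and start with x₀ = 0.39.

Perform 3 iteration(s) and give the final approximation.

Equation: e^(-x) = x
Fixed-point form: x = e^(-x)
x₀ = 0.39

x_1 = g(0.390000) = 0.677057
x_2 = g(0.677057) = 0.508110
x_3 = g(0.508110) = 0.601631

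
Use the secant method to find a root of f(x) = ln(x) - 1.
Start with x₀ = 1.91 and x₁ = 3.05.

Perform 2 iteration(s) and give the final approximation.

f(x) = ln(x) - 1
x₀ = 1.91, x₁ = 3.05

Secant formula: x_{n+1} = x_n - f(x_n)(x_n - x_{n-1})/(f(x_n) - f(x_{n-1}))

Iteration 1:
  f(1.910000) = -0.352897
  f(3.050000) = 0.115142
  x_2 = 3.050000 - 0.115142×(3.050000 - 1.910000)/(0.115142 - (-0.352897))
       = 2.769550
Iteration 2:
  f(3.050000) = 0.115142
  f(2.769550) = 0.018685
  x_3 = 2.769550 - 0.018685×(2.769550 - 3.050000)/(0.018685 - 0.115142)
       = 2.715223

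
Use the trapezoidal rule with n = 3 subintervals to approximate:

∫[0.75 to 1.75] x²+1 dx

f(x) = x²+1
a = 0.75, b = 1.75, n = 3
h = (b - a)/n = 0.333333

Trapezoidal rule: (h/2)[f(x₀) + 2f(x₁) + 2f(x₂) + ... + f(xₙ)]

x_0 = 0.7500, f(x_0) = 1.562500, coefficient = 1
x_1 = 1.0833, f(x_1) = 2.173611, coefficient = 2
x_2 = 1.4167, f(x_2) = 3.006944, coefficient = 2
x_3 = 1.7500, f(x_3) = 4.062500, coefficient = 1

I ≈ (0.333333/2) × 15.986111 = 2.664352
Exact value: 2.645833
Error: 0.018519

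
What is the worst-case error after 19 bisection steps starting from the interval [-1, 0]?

Bisection error bound: |error| ≤ (b-a)/2^n
|error| ≤ (0 - (-1))/2^19 = 1/2^19
|error| ≤ 0.0000019073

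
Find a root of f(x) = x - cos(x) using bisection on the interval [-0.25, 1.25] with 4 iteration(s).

f(x) = x - cos(x)
Initial interval: [-0.25, 1.25]

Iteration 1:
  c_1 = (-0.250000 + 1.250000)/2 = 0.500000
  f(c_1) = f(0.500000) = -0.377583
  f(a) × f(c) ≥ 0, new interval: [0.500000, 1.250000]
Iteration 2:
  c_2 = (0.500000 + 1.250000)/2 = 0.875000
  f(c_2) = f(0.875000) = 0.234003
  f(a) × f(c) < 0, new interval: [0.500000, 0.875000]
Iteration 3:
  c_3 = (0.500000 + 0.875000)/2 = 0.687500
  f(c_3) = f(0.687500) = -0.085335
  f(a) × f(c) ≥ 0, new interval: [0.687500, 0.875000]
Iteration 4:
  c_4 = (0.687500 + 0.875000)/2 = 0.781250
  f(c_4) = f(0.781250) = 0.071216
  f(a) × f(c) < 0, new interval: [0.687500, 0.781250]

After 4 iteration(s), the approximation is c_4 = 0.781250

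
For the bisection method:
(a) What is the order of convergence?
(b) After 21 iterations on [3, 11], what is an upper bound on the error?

(a) Bisection has linear (order 1) convergence; the error is halved each step.

(b) Error bound = (b-a)/2^n = (11 - 3)/2^{21}
    = 8/2^{21}

(a) 1 (linear); (b) error ≤ 3.81e-06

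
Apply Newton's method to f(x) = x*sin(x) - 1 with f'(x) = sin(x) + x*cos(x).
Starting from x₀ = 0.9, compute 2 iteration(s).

f(x) = x*sin(x) - 1
f'(x) = sin(x) + x*cos(x)
x₀ = 0.9

Newton-Raphson formula: x_{n+1} = x_n - f(x_n)/f'(x_n)

Iteration 1:
  f(0.900000) = -0.295006
  f'(0.900000) = 1.342776
  x_1 = 0.900000 - (-0.295006)/1.342776 = 1.119698
Iteration 2:
  f(1.119698) = 0.007694
  f'(1.119698) = 1.388106
  x_2 = 1.119698 - 0.007694/1.388106 = 1.114156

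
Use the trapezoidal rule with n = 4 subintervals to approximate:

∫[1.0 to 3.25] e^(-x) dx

f(x) = e^(-x)
a = 1.0, b = 3.25, n = 4
h = (b - a)/n = 0.562500

Trapezoidal rule: (h/2)[f(x₀) + 2f(x₁) + 2f(x₂) + ... + f(xₙ)]

x_0 = 1.0000, f(x_0) = 0.367879, coefficient = 1
x_1 = 1.5625, f(x_1) = 0.209611, coefficient = 2
x_2 = 2.1250, f(x_2) = 0.119433, coefficient = 2
x_3 = 2.6875, f(x_3) = 0.068051, coefficient = 2
x_4 = 3.2500, f(x_4) = 0.038774, coefficient = 1

I ≈ (0.562500/2) × 1.200844 = 0.337737
Exact value: 0.329105
Error: 0.008632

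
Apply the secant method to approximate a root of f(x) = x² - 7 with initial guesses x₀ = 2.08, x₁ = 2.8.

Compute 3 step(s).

f(x) = x² - 7
x₀ = 2.08, x₁ = 2.8

Secant formula: x_{n+1} = x_n - f(x_n)(x_n - x_{n-1})/(f(x_n) - f(x_{n-1}))

Iteration 1:
  f(2.080000) = -2.673600
  f(2.800000) = 0.840000
  x_2 = 2.800000 - 0.840000×(2.800000 - 2.080000)/(0.840000 - (-2.673600))
       = 2.627869
Iteration 2:
  f(2.800000) = 0.840000
  f(2.627869) = -0.094305
  x_3 = 2.627869 - (-0.094305)×(2.627869 - 2.800000)/(-0.094305 - 0.840000)
       = 2.645243
Iteration 3:
  f(2.627869) = -0.094305
  f(2.645243) = -0.002689
  x_4 = 2.645243 - (-0.002689)×(2.645243 - 2.627869)/(-0.002689 - (-0.094305))
       = 2.645753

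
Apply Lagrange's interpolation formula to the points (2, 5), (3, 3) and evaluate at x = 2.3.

Lagrange interpolation formula:
P(x) = Σ yᵢ × Lᵢ(x)
where Lᵢ(x) = Π_{j≠i} (x - xⱼ)/(xᵢ - xⱼ)

L_0(2.3) = (2.3 - 3)/(2 - 3) = 0.700000
L_1(2.3) = (2.3 - 2)/(3 - 2) = 0.300000

P(2.3) = 5×L_0(2.3) + 3×L_1(2.3)
P(2.3) = 4.400000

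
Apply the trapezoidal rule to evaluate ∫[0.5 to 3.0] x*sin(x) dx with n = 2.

f(x) = x*sin(x)
a = 0.5, b = 3.0, n = 2
h = (b - a)/n = 1.250000

Trapezoidal rule: (h/2)[f(x₀) + 2f(x₁) + 2f(x₂) + ... + f(xₙ)]

x_0 = 0.5000, f(x_0) = 0.239713, coefficient = 1
x_1 = 1.7500, f(x_1) = 1.721975, coefficient = 2
x_2 = 3.0000, f(x_2) = 0.423360, coefficient = 1

I ≈ (1.250000/2) × 4.107024 = 2.566890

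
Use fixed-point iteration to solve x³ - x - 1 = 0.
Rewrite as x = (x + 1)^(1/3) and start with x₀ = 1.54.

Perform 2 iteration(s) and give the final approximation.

Equation: x³ - x - 1 = 0
Fixed-point form: x = (x + 1)^(1/3)
x₀ = 1.54

x_1 = g(1.540000) = 1.364409
x_2 = g(1.364409) = 1.332215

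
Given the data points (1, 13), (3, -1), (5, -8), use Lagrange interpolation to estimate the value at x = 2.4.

Lagrange interpolation formula:
P(x) = Σ yᵢ × Lᵢ(x)
where Lᵢ(x) = Π_{j≠i} (x - xⱼ)/(xᵢ - xⱼ)

L_0(2.4) = (2.4 - 3)/(1 - 3) × (2.4 - 5)/(1 - 5) = 0.195000
L_1(2.4) = (2.4 - 1)/(3 - 1) × (2.4 - 5)/(3 - 5) = 0.910000
L_2(2.4) = (2.4 - 1)/(5 - 1) × (2.4 - 3)/(5 - 3) = -0.105000

P(2.4) = 13×L_0(2.4) + (-1)×L_1(2.4) + (-8)×L_2(2.4)
P(2.4) = 2.465000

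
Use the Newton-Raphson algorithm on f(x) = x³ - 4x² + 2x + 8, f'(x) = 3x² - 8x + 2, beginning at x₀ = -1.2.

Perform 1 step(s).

f(x) = x³ - 4x² + 2x + 8
f'(x) = 3x² - 8x + 2
x₀ = -1.2

Newton-Raphson formula: x_{n+1} = x_n - f(x_n)/f'(x_n)

Iteration 1:
  f(-1.200000) = -1.888000
  f'(-1.200000) = 15.920000
  x_1 = -1.200000 - (-1.888000)/15.920000 = -1.081407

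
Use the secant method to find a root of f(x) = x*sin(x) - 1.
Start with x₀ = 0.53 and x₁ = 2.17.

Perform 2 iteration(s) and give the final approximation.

f(x) = x*sin(x) - 1
x₀ = 0.53, x₁ = 2.17

Secant formula: x_{n+1} = x_n - f(x_n)(x_n - x_{n-1})/(f(x_n) - f(x_{n-1}))

Iteration 1:
  f(0.530000) = -0.732067
  f(2.170000) = 0.791953
  x_2 = 2.170000 - 0.791953×(2.170000 - 0.530000)/(0.791953 - (-0.732067))
       = 1.317778
Iteration 2:
  f(2.170000) = 0.791953
  f(1.317778) = 0.275822
  x_3 = 1.317778 - 0.275822×(1.317778 - 2.170000)/(0.275822 - 0.791953)
       = 0.862349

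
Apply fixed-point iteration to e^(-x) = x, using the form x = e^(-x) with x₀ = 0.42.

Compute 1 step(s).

Equation: e^(-x) = x
Fixed-point form: x = e^(-x)
x₀ = 0.42

x_1 = g(0.420000) = 0.657047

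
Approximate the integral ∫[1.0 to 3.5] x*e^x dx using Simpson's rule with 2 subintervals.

f(x) = x*e^x
a = 1.0, b = 3.5, n = 2
h = (b - a)/n = 1.250000

Simpson's rule: (h/3)[f(x₀) + 4f(x₁) + 2f(x₂) + ... + f(xₙ)]

x_0 = 1.0000, f(x_0) = 2.718282, coefficient = 1
x_1 = 2.2500, f(x_1) = 21.347406, coefficient = 4
x_2 = 3.5000, f(x_2) = 115.904082, coefficient = 1

I ≈ (1.250000/3) × 204.011986 = 85.004994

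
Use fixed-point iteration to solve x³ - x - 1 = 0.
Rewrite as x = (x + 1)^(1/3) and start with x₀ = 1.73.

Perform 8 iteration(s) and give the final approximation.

Equation: x³ - x - 1 = 0
Fixed-point form: x = (x + 1)^(1/3)
x₀ = 1.73

x_1 = g(1.730000) = 1.397615
x_2 = g(1.397615) = 1.338422
x_3 = g(1.338422) = 1.327316
x_4 = g(1.327316) = 1.325211
x_5 = g(1.325211) = 1.324812
x_6 = g(1.324812) = 1.324736
x_7 = g(1.324736) = 1.324721
x_8 = g(1.324721) = 1.324719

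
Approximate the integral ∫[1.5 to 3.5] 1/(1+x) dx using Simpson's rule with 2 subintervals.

f(x) = 1/(1+x)
a = 1.5, b = 3.5, n = 2
h = (b - a)/n = 1.000000

Simpson's rule: (h/3)[f(x₀) + 4f(x₁) + 2f(x₂) + ... + f(xₙ)]

x_0 = 1.5000, f(x_0) = 0.400000, coefficient = 1
x_1 = 2.5000, f(x_1) = 0.285714, coefficient = 4
x_2 = 3.5000, f(x_2) = 0.222222, coefficient = 1

I ≈ (1.000000/3) × 1.765079 = 0.588360
Exact value: 0.587787
Error: 0.000573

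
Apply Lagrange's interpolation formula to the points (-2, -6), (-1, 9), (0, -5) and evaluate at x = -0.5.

Lagrange interpolation formula:
P(x) = Σ yᵢ × Lᵢ(x)
where Lᵢ(x) = Π_{j≠i} (x - xⱼ)/(xᵢ - xⱼ)

L_0(-0.5) = (-0.5 - (-1))/(-2 - (-1)) × (-0.5 - 0)/(-2 - 0) = -0.125000
L_1(-0.5) = (-0.5 - (-2))/(-1 - (-2)) × (-0.5 - 0)/(-1 - 0) = 0.750000
L_2(-0.5) = (-0.5 - (-2))/(0 - (-2)) × (-0.5 - (-1))/(0 - (-1)) = 0.375000

P(-0.5) = (-6)×L_0(-0.5) + 9×L_1(-0.5) + (-5)×L_2(-0.5)
P(-0.5) = 5.625000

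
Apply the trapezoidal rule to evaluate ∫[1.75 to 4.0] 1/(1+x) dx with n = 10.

f(x) = 1/(1+x)
a = 1.75, b = 4.0, n = 10
h = (b - a)/n = 0.225000

Trapezoidal rule: (h/2)[f(x₀) + 2f(x₁) + 2f(x₂) + ... + f(xₙ)]

x_0 = 1.7500, f(x_0) = 0.363636, coefficient = 1
x_1 = 1.9750, f(x_1) = 0.336134, coefficient = 2
x_2 = 2.2000, f(x_2) = 0.312500, coefficient = 2
x_3 = 2.4250, f(x_3) = 0.291971, coefficient = 2
x_4 = 2.6500, f(x_4) = 0.273973, coefficient = 2
x_5 = 2.8750, f(x_5) = 0.258065, coefficient = 2
x_6 = 3.1000, f(x_6) = 0.243902, coefficient = 2
x_7 = 3.3250, f(x_7) = 0.231214, coefficient = 2
x_8 = 3.5500, f(x_8) = 0.219780, coefficient = 2
x_9 = 3.7750, f(x_9) = 0.209424, coefficient = 2
x_10 = 4.0000, f(x_10) = 0.200000, coefficient = 1

I ≈ (0.225000/2) × 5.317562 = 0.598226
Exact value: 0.597837
Error: 0.000389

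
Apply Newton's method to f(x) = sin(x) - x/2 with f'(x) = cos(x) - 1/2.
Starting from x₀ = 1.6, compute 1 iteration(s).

f(x) = sin(x) - x/2
f'(x) = cos(x) - 1/2
x₀ = 1.6

Newton-Raphson formula: x_{n+1} = x_n - f(x_n)/f'(x_n)

Iteration 1:
  f(1.600000) = 0.199574
  f'(1.600000) = -0.529200
  x_1 = 1.600000 - 0.199574/(-0.529200) = 1.977124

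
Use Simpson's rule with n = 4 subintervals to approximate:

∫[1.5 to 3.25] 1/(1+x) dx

f(x) = 1/(1+x)
a = 1.5, b = 3.25, n = 4
h = (b - a)/n = 0.437500

Simpson's rule: (h/3)[f(x₀) + 4f(x₁) + 2f(x₂) + ... + f(xₙ)]

x_0 = 1.5000, f(x_0) = 0.400000, coefficient = 1
x_1 = 1.9375, f(x_1) = 0.340426, coefficient = 4
x_2 = 2.3750, f(x_2) = 0.296296, coefficient = 2
x_3 = 2.8125, f(x_3) = 0.262295, coefficient = 4
x_4 = 3.2500, f(x_4) = 0.235294, coefficient = 1

I ≈ (0.437500/3) × 3.638769 = 0.530654
Exact value: 0.530628
Error: 0.000026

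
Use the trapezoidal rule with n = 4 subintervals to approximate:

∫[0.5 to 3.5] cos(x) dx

f(x) = cos(x)
a = 0.5, b = 3.5, n = 4
h = (b - a)/n = 0.750000

Trapezoidal rule: (h/2)[f(x₀) + 2f(x₁) + 2f(x₂) + ... + f(xₙ)]

x_0 = 0.5000, f(x_0) = 0.877583, coefficient = 1
x_1 = 1.2500, f(x_1) = 0.315322, coefficient = 2
x_2 = 2.0000, f(x_2) = -0.416147, coefficient = 2
x_3 = 2.7500, f(x_3) = -0.924302, coefficient = 2
x_4 = 3.5000, f(x_4) = -0.936457, coefficient = 1

I ≈ (0.750000/2) × -2.109128 = -0.790923
Exact value: -0.830209
Error: 0.039286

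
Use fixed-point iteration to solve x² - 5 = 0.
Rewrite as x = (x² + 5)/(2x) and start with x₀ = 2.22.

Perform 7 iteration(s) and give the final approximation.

Equation: x² - 5 = 0
Fixed-point form: x = (x² + 5)/(2x)
x₀ = 2.22

x_1 = g(2.220000) = 2.236126
x_2 = g(2.236126) = 2.236068
x_3 = g(2.236068) = 2.236068
x_4 = g(2.236068) = 2.236068
x_5 = g(2.236068) = 2.236068
x_6 = g(2.236068) = 2.236068
x_7 = g(2.236068) = 2.236068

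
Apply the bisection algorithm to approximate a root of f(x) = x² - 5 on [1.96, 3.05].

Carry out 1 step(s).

f(x) = x² - 5
Initial interval: [1.96, 3.05]

Iteration 1:
  c_1 = (1.960000 + 3.050000)/2 = 2.505000
  f(c_1) = f(2.505000) = 1.275025
  f(a) × f(c) < 0, new interval: [1.960000, 2.505000]

After 1 iteration(s), the approximation is c_1 = 2.505000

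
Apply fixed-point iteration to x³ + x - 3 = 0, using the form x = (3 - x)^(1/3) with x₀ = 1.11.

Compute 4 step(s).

Equation: x³ + x - 3 = 0
Fixed-point form: x = (3 - x)^(1/3)
x₀ = 1.11

x_1 = g(1.110000) = 1.236386
x_2 = g(1.236386) = 1.208188
x_3 = g(1.208188) = 1.214593
x_4 = g(1.214593) = 1.213144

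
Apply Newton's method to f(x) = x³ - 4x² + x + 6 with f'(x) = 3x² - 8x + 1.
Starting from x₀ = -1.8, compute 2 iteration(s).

f(x) = x³ - 4x² + x + 6
f'(x) = 3x² - 8x + 1
x₀ = -1.8

Newton-Raphson formula: x_{n+1} = x_n - f(x_n)/f'(x_n)

Iteration 1:
  f(-1.800000) = -14.592000
  f'(-1.800000) = 25.120000
  x_1 = -1.800000 - (-14.592000)/25.120000 = -1.219108
Iteration 2:
  f(-1.219108) = -2.975877
  f'(-1.219108) = 15.211541
  x_2 = -1.219108 - (-2.975877)/15.211541 = -1.023475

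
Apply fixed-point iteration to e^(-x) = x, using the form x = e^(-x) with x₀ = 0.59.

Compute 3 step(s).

Equation: e^(-x) = x
Fixed-point form: x = e^(-x)
x₀ = 0.59

x_1 = g(0.590000) = 0.554327
x_2 = g(0.554327) = 0.574459
x_3 = g(0.574459) = 0.563010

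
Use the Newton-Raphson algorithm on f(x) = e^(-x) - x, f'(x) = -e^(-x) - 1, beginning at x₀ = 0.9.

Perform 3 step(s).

f(x) = e^(-x) - x
f'(x) = -e^(-x) - 1
x₀ = 0.9

Newton-Raphson formula: x_{n+1} = x_n - f(x_n)/f'(x_n)

Iteration 1:
  f(0.900000) = -0.493430
  f'(0.900000) = -1.406570
  x_1 = 0.900000 - (-0.493430)/(-1.406570) = 0.549196
Iteration 2:
  f(0.549196) = 0.028218
  f'(0.549196) = -1.577414
  x_2 = 0.549196 - 0.028218/(-1.577414) = 0.567085
Iteration 3:
  f(0.567085) = 0.000092
  f'(0.567085) = -1.567177
  x_3 = 0.567085 - 0.000092/(-1.567177) = 0.567143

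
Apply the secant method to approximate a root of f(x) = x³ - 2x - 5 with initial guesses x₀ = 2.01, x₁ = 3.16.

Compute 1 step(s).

f(x) = x³ - 2x - 5
x₀ = 2.01, x₁ = 3.16

Secant formula: x_{n+1} = x_n - f(x_n)(x_n - x_{n-1})/(f(x_n) - f(x_{n-1}))

Iteration 1:
  f(2.010000) = -0.899399
  f(3.160000) = 20.234496
  x_2 = 3.160000 - 20.234496×(3.160000 - 2.010000)/(20.234496 - (-0.899399))
       = 2.058941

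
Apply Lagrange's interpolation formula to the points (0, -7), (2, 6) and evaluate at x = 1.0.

Lagrange interpolation formula:
P(x) = Σ yᵢ × Lᵢ(x)
where Lᵢ(x) = Π_{j≠i} (x - xⱼ)/(xᵢ - xⱼ)

L_0(1.0) = (1.0 - 2)/(0 - 2) = 0.500000
L_1(1.0) = (1.0 - 0)/(2 - 0) = 0.500000

P(1.0) = (-7)×L_0(1.0) + 6×L_1(1.0)
P(1.0) = -0.500000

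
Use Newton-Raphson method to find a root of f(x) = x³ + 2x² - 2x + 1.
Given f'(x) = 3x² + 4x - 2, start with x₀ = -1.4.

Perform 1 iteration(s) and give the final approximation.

f(x) = x³ + 2x² - 2x + 1
f'(x) = 3x² + 4x - 2
x₀ = -1.4

Newton-Raphson formula: x_{n+1} = x_n - f(x_n)/f'(x_n)

Iteration 1:
  f(-1.400000) = 4.976000
  f'(-1.400000) = -1.720000
  x_1 = -1.400000 - 4.976000/(-1.720000) = 1.493023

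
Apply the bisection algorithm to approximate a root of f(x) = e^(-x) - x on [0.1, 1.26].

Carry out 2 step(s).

f(x) = e^(-x) - x
Initial interval: [0.1, 1.26]

Iteration 1:
  c_1 = (0.100000 + 1.260000)/2 = 0.680000
  f(c_1) = f(0.680000) = -0.173383
  f(a) × f(c) < 0, new interval: [0.100000, 0.680000]
Iteration 2:
  c_2 = (0.100000 + 0.680000)/2 = 0.390000
  f(c_2) = f(0.390000) = 0.287057
  f(a) × f(c) ≥ 0, new interval: [0.390000, 0.680000]

After 2 iteration(s), the approximation is c_2 = 0.390000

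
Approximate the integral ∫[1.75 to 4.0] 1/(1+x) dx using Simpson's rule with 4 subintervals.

f(x) = 1/(1+x)
a = 1.75, b = 4.0, n = 4
h = (b - a)/n = 0.562500

Simpson's rule: (h/3)[f(x₀) + 4f(x₁) + 2f(x₂) + ... + f(xₙ)]

x_0 = 1.7500, f(x_0) = 0.363636, coefficient = 1
x_1 = 2.3125, f(x_1) = 0.301887, coefficient = 4
x_2 = 2.8750, f(x_2) = 0.258065, coefficient = 2
x_3 = 3.4375, f(x_3) = 0.225352, coefficient = 4
x_4 = 4.0000, f(x_4) = 0.200000, coefficient = 1

I ≈ (0.562500/3) × 3.188721 = 0.597885
Exact value: 0.597837
Error: 0.000048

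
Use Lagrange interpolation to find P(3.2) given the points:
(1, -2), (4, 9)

Lagrange interpolation formula:
P(x) = Σ yᵢ × Lᵢ(x)
where Lᵢ(x) = Π_{j≠i} (x - xⱼ)/(xᵢ - xⱼ)

L_0(3.2) = (3.2 - 4)/(1 - 4) = 0.266667
L_1(3.2) = (3.2 - 1)/(4 - 1) = 0.733333

P(3.2) = (-2)×L_0(3.2) + 9×L_1(3.2)
P(3.2) = 6.066667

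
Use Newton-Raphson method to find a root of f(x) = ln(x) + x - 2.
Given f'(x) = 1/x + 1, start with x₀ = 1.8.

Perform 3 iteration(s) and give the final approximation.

f(x) = ln(x) + x - 2
f'(x) = 1/x + 1
x₀ = 1.8

Newton-Raphson formula: x_{n+1} = x_n - f(x_n)/f'(x_n)

Iteration 1:
  f(1.800000) = 0.387787
  f'(1.800000) = 1.555556
  x_1 = 1.800000 - 0.387787/1.555556 = 1.550709
Iteration 2:
  f(1.550709) = -0.010579
  f'(1.550709) = 1.644866
  x_2 = 1.550709 - (-0.010579)/1.644866 = 1.557140
Iteration 3:
  f(1.557140) = -0.000009
  f'(1.557140) = 1.642203
  x_3 = 1.557140 - (-0.000009)/1.642203 = 1.557146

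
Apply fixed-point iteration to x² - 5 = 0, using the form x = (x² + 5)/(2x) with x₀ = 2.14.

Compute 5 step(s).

Equation: x² - 5 = 0
Fixed-point form: x = (x² + 5)/(2x)
x₀ = 2.14

x_1 = g(2.140000) = 2.238224
x_2 = g(2.238224) = 2.236069
x_3 = g(2.236069) = 2.236068
x_4 = g(2.236068) = 2.236068
x_5 = g(2.236068) = 2.236068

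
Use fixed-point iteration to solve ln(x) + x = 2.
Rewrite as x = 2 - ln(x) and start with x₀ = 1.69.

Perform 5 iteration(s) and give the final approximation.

Equation: ln(x) + x = 2
Fixed-point form: x = 2 - ln(x)
x₀ = 1.69

x_1 = g(1.690000) = 1.475271
x_2 = g(1.475271) = 1.611158
x_3 = g(1.611158) = 1.523047
x_4 = g(1.523047) = 1.579287
x_5 = g(1.579287) = 1.543026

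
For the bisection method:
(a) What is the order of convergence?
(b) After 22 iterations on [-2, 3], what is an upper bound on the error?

(a) Bisection has linear (order 1) convergence; the error is halved each step.

(b) Error bound = (b-a)/2^n = (3 - (-2))/2^{22}
    = 5/2^{22}

(a) 1 (linear); (b) error ≤ 1.19e-06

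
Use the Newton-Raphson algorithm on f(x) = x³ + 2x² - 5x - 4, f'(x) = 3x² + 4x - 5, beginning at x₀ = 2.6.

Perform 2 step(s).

f(x) = x³ + 2x² - 5x - 4
f'(x) = 3x² + 4x - 5
x₀ = 2.6

Newton-Raphson formula: x_{n+1} = x_n - f(x_n)/f'(x_n)

Iteration 1:
  f(2.600000) = 14.096000
  f'(2.600000) = 25.680000
  x_1 = 2.600000 - 14.096000/25.680000 = 2.051090
Iteration 2:
  f(2.051090) = 2.787370
  f'(2.051090) = 15.825276
  x_2 = 2.051090 - 2.787370/15.825276 = 1.874956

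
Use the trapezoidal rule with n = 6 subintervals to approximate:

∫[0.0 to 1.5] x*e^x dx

f(x) = x*e^x
a = 0.0, b = 1.5, n = 6
h = (b - a)/n = 0.250000

Trapezoidal rule: (h/2)[f(x₀) + 2f(x₁) + 2f(x₂) + ... + f(xₙ)]

x_0 = 0.0000, f(x_0) = 0.000000, coefficient = 1
x_1 = 0.2500, f(x_1) = 0.321006, coefficient = 2
x_2 = 0.5000, f(x_2) = 0.824361, coefficient = 2
x_3 = 0.7500, f(x_3) = 1.587750, coefficient = 2
x_4 = 1.0000, f(x_4) = 2.718282, coefficient = 2
x_5 = 1.2500, f(x_5) = 4.362929, coefficient = 2
x_6 = 1.5000, f(x_6) = 6.722534, coefficient = 1

I ≈ (0.250000/2) × 26.351189 = 3.293899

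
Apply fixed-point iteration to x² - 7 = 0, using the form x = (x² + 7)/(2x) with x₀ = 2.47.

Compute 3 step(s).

Equation: x² - 7 = 0
Fixed-point form: x = (x² + 7)/(2x)
x₀ = 2.47

x_1 = g(2.470000) = 2.652004
x_2 = g(2.652004) = 2.645759
x_3 = g(2.645759) = 2.645751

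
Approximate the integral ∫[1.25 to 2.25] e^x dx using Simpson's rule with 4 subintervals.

f(x) = e^x
a = 1.25, b = 2.25, n = 4
h = (b - a)/n = 0.250000

Simpson's rule: (h/3)[f(x₀) + 4f(x₁) + 2f(x₂) + ... + f(xₙ)]

x_0 = 1.2500, f(x_0) = 3.490343, coefficient = 1
x_1 = 1.5000, f(x_1) = 4.481689, coefficient = 4
x_2 = 1.7500, f(x_2) = 5.754603, coefficient = 2
x_3 = 2.0000, f(x_3) = 7.389056, coefficient = 4
x_4 = 2.2500, f(x_4) = 9.487736, coefficient = 1

I ≈ (0.250000/3) × 71.970265 = 5.997522
Exact value: 5.997393
Error: 0.000129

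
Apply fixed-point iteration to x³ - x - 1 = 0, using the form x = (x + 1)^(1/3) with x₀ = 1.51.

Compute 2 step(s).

Equation: x³ - x - 1 = 0
Fixed-point form: x = (x + 1)^(1/3)
x₀ = 1.51

x_1 = g(1.510000) = 1.359016
x_2 = g(1.359016) = 1.331201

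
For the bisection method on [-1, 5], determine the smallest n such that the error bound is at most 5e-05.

We need (b-a)/2^n ≤ 5e-05
(5 - (-1))/2^n ≤ 5e-05
6/2^n ≤ 5e-05
2^n ≥ 120000
n ≥ log₂(120000) = 16.87
n ≥ 17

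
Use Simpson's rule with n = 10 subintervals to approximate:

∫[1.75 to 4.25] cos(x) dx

f(x) = cos(x)
a = 1.75, b = 4.25, n = 10
h = (b - a)/n = 0.250000

Simpson's rule: (h/3)[f(x₀) + 4f(x₁) + 2f(x₂) + ... + f(xₙ)]

x_0 = 1.7500, f(x_0) = -0.178246, coefficient = 1
x_1 = 2.0000, f(x_1) = -0.416147, coefficient = 4
x_2 = 2.2500, f(x_2) = -0.628174, coefficient = 2
x_3 = 2.5000, f(x_3) = -0.801144, coefficient = 4
x_4 = 2.7500, f(x_4) = -0.924302, coefficient = 2
x_5 = 3.0000, f(x_5) = -0.989992, coefficient = 4
x_6 = 3.2500, f(x_6) = -0.994130, coefficient = 2
x_7 = 3.5000, f(x_7) = -0.936457, coefficient = 4
x_8 = 3.7500, f(x_8) = -0.820559, coefficient = 2
x_9 = 4.0000, f(x_9) = -0.653644, coefficient = 4
x_10 = 4.2500, f(x_10) = -0.446087, coefficient = 1

I ≈ (0.250000/3) × -22.548197 = -1.879016
Exact value: -1.878975
Error: 0.000041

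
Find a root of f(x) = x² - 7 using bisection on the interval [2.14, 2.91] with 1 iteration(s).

f(x) = x² - 7
Initial interval: [2.14, 2.91]

Iteration 1:
  c_1 = (2.140000 + 2.910000)/2 = 2.525000
  f(c_1) = f(2.525000) = -0.624375
  f(a) × f(c) ≥ 0, new interval: [2.525000, 2.910000]

After 1 iteration(s), the approximation is c_1 = 2.525000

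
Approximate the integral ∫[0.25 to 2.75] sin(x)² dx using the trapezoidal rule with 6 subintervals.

f(x) = sin(x)²
a = 0.25, b = 2.75, n = 6
h = (b - a)/n = 0.416667

Trapezoidal rule: (h/2)[f(x₀) + 2f(x₁) + 2f(x₂) + ... + f(xₙ)]

x_0 = 0.2500, f(x_0) = 0.061209, coefficient = 1
x_1 = 0.6667, f(x_1) = 0.382381, coefficient = 2
x_2 = 1.0833, f(x_2) = 0.780615, coefficient = 2
x_3 = 1.5000, f(x_3) = 0.994996, coefficient = 2
x_4 = 1.9167, f(x_4) = 0.885068, coefficient = 2
x_5 = 2.3333, f(x_5) = 0.522853, coefficient = 2
x_6 = 2.7500, f(x_6) = 0.145665, coefficient = 1

I ≈ (0.416667/2) × 7.338701 = 1.528896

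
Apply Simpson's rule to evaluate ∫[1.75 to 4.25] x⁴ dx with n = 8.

f(x) = x⁴
a = 1.75, b = 4.25, n = 8
h = (b - a)/n = 0.312500

Simpson's rule: (h/3)[f(x₀) + 4f(x₁) + 2f(x₂) + ... + f(xₙ)]

x_0 = 1.7500, f(x_0) = 9.378906, coefficient = 1
x_1 = 2.0625, f(x_1) = 18.095718, coefficient = 4
x_2 = 2.3750, f(x_2) = 31.816650, coefficient = 2
x_3 = 2.6875, f(x_3) = 52.166763, coefficient = 4
x_4 = 3.0000, f(x_4) = 81.000000, coefficient = 2
x_5 = 3.3125, f(x_5) = 120.399185, coefficient = 4
x_6 = 3.6250, f(x_6) = 172.676025, coefficient = 2
x_7 = 3.9375, f(x_7) = 240.371109, coefficient = 4
x_8 = 4.2500, f(x_8) = 326.253906, coefficient = 1

I ≈ (0.312500/3) × 2630.749268 = 274.036382
Exact value: 274.033203
Error: 0.003179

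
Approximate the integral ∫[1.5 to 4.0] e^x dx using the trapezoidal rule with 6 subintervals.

f(x) = e^x
a = 1.5, b = 4.0, n = 6
h = (b - a)/n = 0.416667

Trapezoidal rule: (h/2)[f(x₀) + 2f(x₁) + 2f(x₂) + ... + f(xₙ)]

x_0 = 1.5000, f(x_0) = 4.481689, coefficient = 1
x_1 = 1.9167, f(x_1) = 6.798260, coefficient = 2
x_2 = 2.3333, f(x_2) = 10.312259, coefficient = 2
x_3 = 2.7500, f(x_3) = 15.642632, coefficient = 2
x_4 = 3.1667, f(x_4) = 23.728258, coefficient = 2
x_5 = 3.5833, f(x_5) = 35.993319, coefficient = 2
x_6 = 4.0000, f(x_6) = 54.598150, coefficient = 1

I ≈ (0.416667/2) × 244.029294 = 50.839436
Exact value: 50.116461
Error: 0.722975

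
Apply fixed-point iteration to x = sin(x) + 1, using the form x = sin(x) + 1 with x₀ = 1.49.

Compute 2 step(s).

Equation: x = sin(x) + 1
Fixed-point form: x = sin(x) + 1
x₀ = 1.49

x_1 = g(1.490000) = 1.996738
x_2 = g(1.996738) = 1.910650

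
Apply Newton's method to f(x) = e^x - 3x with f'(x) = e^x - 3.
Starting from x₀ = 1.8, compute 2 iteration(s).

f(x) = e^x - 3x
f'(x) = e^x - 3
x₀ = 1.8

Newton-Raphson formula: x_{n+1} = x_n - f(x_n)/f'(x_n)

Iteration 1:
  f(1.800000) = 0.649647
  f'(1.800000) = 3.049647
  x_1 = 1.800000 - 0.649647/3.049647 = 1.586976
Iteration 2:
  f(1.586976) = 0.128015
  f'(1.586976) = 1.888943
  x_2 = 1.586976 - 0.128015/1.888943 = 1.519206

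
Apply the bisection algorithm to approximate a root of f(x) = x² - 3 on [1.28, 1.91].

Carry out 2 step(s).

f(x) = x² - 3
Initial interval: [1.28, 1.91]

Iteration 1:
  c_1 = (1.280000 + 1.910000)/2 = 1.595000
  f(c_1) = f(1.595000) = -0.455975
  f(a) × f(c) ≥ 0, new interval: [1.595000, 1.910000]
Iteration 2:
  c_2 = (1.595000 + 1.910000)/2 = 1.752500
  f(c_2) = f(1.752500) = 0.071256
  f(a) × f(c) < 0, new interval: [1.595000, 1.752500]

After 2 iteration(s), the approximation is c_2 = 1.752500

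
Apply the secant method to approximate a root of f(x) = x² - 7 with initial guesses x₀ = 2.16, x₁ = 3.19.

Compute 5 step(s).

f(x) = x² - 7
x₀ = 2.16, x₁ = 3.19

Secant formula: x_{n+1} = x_n - f(x_n)(x_n - x_{n-1})/(f(x_n) - f(x_{n-1}))

Iteration 1:
  f(2.160000) = -2.334400
  f(3.190000) = 3.176100
  x_2 = 3.190000 - 3.176100×(3.190000 - 2.160000)/(3.176100 - (-2.334400))
       = 2.596336
Iteration 2:
  f(3.190000) = 3.176100
  f(2.596336) = -0.259037
  x_3 = 2.596336 - (-0.259037)×(2.596336 - 3.190000)/(-0.259037 - 3.176100)
       = 2.641103
Iteration 3:
  f(2.596336) = -0.259037
  f(2.641103) = -0.024572
  x_4 = 2.641103 - (-0.024572)×(2.641103 - 2.596336)/(-0.024572 - (-0.259037))
       = 2.645795
Iteration 4:
  f(2.641103) = -0.024572
  f(2.645795) = 0.000232
  x_5 = 2.645795 - 0.000232×(2.645795 - 2.641103)/(0.000232 - (-0.024572))
       = 2.645751
Iteration 5:
  f(2.645795) = 0.000232
  f(2.645751) = 0.000000
  x_6 = 2.645751 - 0.000000×(2.645751 - 2.645795)/(0.000000 - 0.000232)
       = 2.645751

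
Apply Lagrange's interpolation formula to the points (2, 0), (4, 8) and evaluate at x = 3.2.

Lagrange interpolation formula:
P(x) = Σ yᵢ × Lᵢ(x)
where Lᵢ(x) = Π_{j≠i} (x - xⱼ)/(xᵢ - xⱼ)

L_0(3.2) = (3.2 - 4)/(2 - 4) = 0.400000
L_1(3.2) = (3.2 - 2)/(4 - 2) = 0.600000

P(3.2) = 0×L_0(3.2) + 8×L_1(3.2)
P(3.2) = 4.800000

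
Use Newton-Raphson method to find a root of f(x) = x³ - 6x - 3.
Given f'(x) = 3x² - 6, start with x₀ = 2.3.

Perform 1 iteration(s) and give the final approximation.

f(x) = x³ - 6x - 3
f'(x) = 3x² - 6
x₀ = 2.3

Newton-Raphson formula: x_{n+1} = x_n - f(x_n)/f'(x_n)

Iteration 1:
  f(2.300000) = -4.633000
  f'(2.300000) = 9.870000
  x_1 = 2.300000 - (-4.633000)/9.870000 = 2.769402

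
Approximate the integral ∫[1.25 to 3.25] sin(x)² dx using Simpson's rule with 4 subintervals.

f(x) = sin(x)²
a = 1.25, b = 3.25, n = 4
h = (b - a)/n = 0.500000

Simpson's rule: (h/3)[f(x₀) + 4f(x₁) + 2f(x₂) + ... + f(xₙ)]

x_0 = 1.2500, f(x_0) = 0.900572, coefficient = 1
x_1 = 1.7500, f(x_1) = 0.968228, coefficient = 4
x_2 = 2.2500, f(x_2) = 0.605398, coefficient = 2
x_3 = 2.7500, f(x_3) = 0.145665, coefficient = 4
x_4 = 3.2500, f(x_4) = 0.011706, coefficient = 1

I ≈ (0.500000/3) × 6.578648 = 1.096441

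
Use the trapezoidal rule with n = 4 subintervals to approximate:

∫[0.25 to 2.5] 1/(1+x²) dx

f(x) = 1/(1+x²)
a = 0.25, b = 2.5, n = 4
h = (b - a)/n = 0.562500

Trapezoidal rule: (h/2)[f(x₀) + 2f(x₁) + 2f(x₂) + ... + f(xₙ)]

x_0 = 0.2500, f(x_0) = 0.941176, coefficient = 1
x_1 = 0.8125, f(x_1) = 0.602353, coefficient = 2
x_2 = 1.3750, f(x_2) = 0.345946, coefficient = 2
x_3 = 1.9375, f(x_3) = 0.210353, coefficient = 2
x_4 = 2.5000, f(x_4) = 0.137931, coefficient = 1

I ≈ (0.562500/2) × 3.396412 = 0.955241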